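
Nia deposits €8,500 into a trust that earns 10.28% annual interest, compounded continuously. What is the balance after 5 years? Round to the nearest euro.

€14,212

A = P·e^(rt) = 8,500·e^(0.1028·5) = 8,500·e^0.514.
e^0.514 ≈ 1.6719656998, so A ≈ 14,211.7084.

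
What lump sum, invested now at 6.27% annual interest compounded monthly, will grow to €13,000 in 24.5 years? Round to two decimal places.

€2,808.92

Periodic rate = 6.27%/12 = 0.005225; 294 periods.
P = 13,000/(1 + 0.005225)^294 ≈ 13,000/4.6281199756 ≈ 2,808.9159.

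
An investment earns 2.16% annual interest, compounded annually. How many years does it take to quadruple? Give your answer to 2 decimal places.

(1 + 0.0216)^t = 4.
t = ln 4 / ln(1 + 0.0216) ≈ 1.3863/0.02137 ≈ 64.8710.

64.87 years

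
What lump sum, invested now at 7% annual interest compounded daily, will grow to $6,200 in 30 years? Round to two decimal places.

Growth factor = (1 + 0.07/365)^10950 ≈ 8.164525868.
P = 6,200/8.164525868 ≈ 759.3827.

$759.38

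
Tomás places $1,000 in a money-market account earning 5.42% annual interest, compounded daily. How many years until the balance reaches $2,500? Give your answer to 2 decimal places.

16.91 years

(1 + 0.000148493)^(365t) = 2,500/1,000 = 2.5.
365t·ln(1 + 0.000148493) = ln(2.5); 365t = 0.91629/0.000148482 ≈ 6171.0507.
t ≈ 16.9070 years.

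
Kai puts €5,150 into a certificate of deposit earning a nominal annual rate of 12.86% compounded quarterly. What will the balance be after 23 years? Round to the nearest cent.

€94,655.62

Growth factor = (1 + 0.03215)^92 ≈ 18.379731173.
A ≈ 5,150 × 18.379731173 ≈ 94,655.6155.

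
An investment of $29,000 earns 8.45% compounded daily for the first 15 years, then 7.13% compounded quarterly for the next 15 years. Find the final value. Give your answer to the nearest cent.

$297,296.21

Phase 1: 29,000·(1 + 0.0845/365)^5475 ≈ 102,991.7755.
Phase 2: 102,991.7755·(1 + 0.017825)^60 ≈ 297,296.2137.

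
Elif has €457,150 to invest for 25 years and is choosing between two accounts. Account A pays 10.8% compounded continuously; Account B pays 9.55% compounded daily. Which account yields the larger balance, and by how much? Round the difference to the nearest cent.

A: e^(0.108·25) = e^2.7 ≈ 14.87973172487, so 457,150 × 14.87973172487 ≈ 6,802,269.3580.
B: (1 + 0.0955/365)^9125 ≈ 10.88284522773, so 457,150 × 10.88284522773 ≈ 4,975,092.6959.
Difference ≈ 1,827,176.6622 in favor of A.

Account A, by €1,827,176.66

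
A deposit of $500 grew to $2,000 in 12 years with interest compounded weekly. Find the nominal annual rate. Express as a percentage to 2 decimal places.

11.57%

(1 + r/52)^624 = 2,000/500 = 4.
1 + r/52 = 4^(1/624) ≈ 1.002224, so r/52 ≈ 0.0022241.
r ≈ 52·0.0022241 = 11.56530%.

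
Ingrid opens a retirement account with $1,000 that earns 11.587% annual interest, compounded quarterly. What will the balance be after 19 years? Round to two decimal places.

Periodic rate = 11.587%/4 = 0.0289675; periods = 4·19 = 76.
A = 1,000·(1 + 0.0289675)^76 ≈ 1,000·8.76044142 ≈ 8,760.4414.

$8,760.44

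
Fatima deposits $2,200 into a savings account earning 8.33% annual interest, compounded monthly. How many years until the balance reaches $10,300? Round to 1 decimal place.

(1 + 0.00694167)^(12t) = 10,300/2,200 = 4.6818.
12t·ln(1 + 0.00694167) = ln(4.6818); 12t = 1.5437/0.00691768 ≈ 223.1508.
t ≈ 18.5959 years.

18.6 years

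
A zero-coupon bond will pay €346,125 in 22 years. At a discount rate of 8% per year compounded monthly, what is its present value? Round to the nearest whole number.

Growth factor = (1 + 0.08/12)^264 ≈ 5.77858751197.
P = 346,125/5.77858751197 ≈ 59,897.8555.

€59,898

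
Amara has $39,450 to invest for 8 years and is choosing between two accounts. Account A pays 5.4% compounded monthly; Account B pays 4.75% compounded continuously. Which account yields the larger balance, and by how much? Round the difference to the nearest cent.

Account A growth factor: (1 + 0.0045)^96 ≈ 1.538843109; balance ≈ 60,707.3607.
Account B growth factor: e^(0.0475·8) = e^0.38 ≈ 1.4622845894; balance ≈ 57,687.1271.
Account A is larger by 3,020.2336.

Account A, by $3,020.23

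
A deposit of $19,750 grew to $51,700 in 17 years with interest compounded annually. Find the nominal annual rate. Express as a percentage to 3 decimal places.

(1 + r)^17 = 51,700/19,750 = 2.61772.
1 + r = 2.61772^(1/17) ≈ 1.058239, so r ≈ 0.0582389.
r ≈ 5.82389%.

5.824%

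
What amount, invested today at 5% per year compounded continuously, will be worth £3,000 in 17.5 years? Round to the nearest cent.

P = A·e^(−rt) = 3,000·e^(−0.875).
e^(−0.875) ≈ 0.4168620197, so P ≈ 1,250.5861.

£1,250.59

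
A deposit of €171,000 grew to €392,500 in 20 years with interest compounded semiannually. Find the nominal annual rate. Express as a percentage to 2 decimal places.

4.20%

(1 + r/2)^40 = 392,500/171,000 = 2.29532.
1 + r/2 = 2.29532^(1/40) ≈ 1.020989, so r/2 ≈ 0.0209891.
r ≈ 2·0.0209891 = 4.19781%.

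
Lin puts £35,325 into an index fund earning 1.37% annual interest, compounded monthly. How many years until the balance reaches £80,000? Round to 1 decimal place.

We need (1 + 0.00114167)^(12t) = 2.2647, so 12t = ln 2.2647 / ln 1.001142 ≈ 716.4107.
t ≈ 716.4107/12 = 59.7009 years.

59.7 years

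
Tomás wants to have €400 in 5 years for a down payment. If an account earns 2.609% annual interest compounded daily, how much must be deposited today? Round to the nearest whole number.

Growth factor = (1 + 0.02609/365)^1825 ≈ 1.13933566.
P = 400/1.13933566 ≈ 351.0818.

€351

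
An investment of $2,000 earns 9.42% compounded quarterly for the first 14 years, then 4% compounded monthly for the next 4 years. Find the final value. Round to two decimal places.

After 14 years at 9.42%: 2,000 × 3.68220113 ≈ 7,364.4023.
Then 4 years at 4%: 7,364.4023 × 1.17319867 ≈ 8,639.9069.

$8,639.91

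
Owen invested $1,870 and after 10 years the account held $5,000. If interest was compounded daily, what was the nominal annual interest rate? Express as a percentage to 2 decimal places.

9.84%

The 3650-period growth factor is 5,000/1,870 = 2.6738.
r/365 = 2.6738^(1/3650) − 1 ≈ 0.000269488, so r ≈ 365·0.000269488 = 9.83632%.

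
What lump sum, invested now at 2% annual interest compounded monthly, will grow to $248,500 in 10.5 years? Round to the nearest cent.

Periodic rate = 2%/12 = 0.00166667; 126 periods.
P = 248,500/(1 + 0.02/12)^126 ≈ 248,500/1.23346242473 ≈ 201,465.3994.

$201,465.40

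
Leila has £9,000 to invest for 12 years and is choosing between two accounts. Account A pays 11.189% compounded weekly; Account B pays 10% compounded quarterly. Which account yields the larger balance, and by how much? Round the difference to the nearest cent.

Account A growth factor: (1 + 0.11189/52)^624 ≈ 3.8237725962; balance ≈ 34,413.9534.
Account B growth factor: (1 + 0.025)^48 ≈ 3.2714895607; balance ≈ 29,443.4060.
Account A is larger by 4,970.5473.

Account A, by £4,970.55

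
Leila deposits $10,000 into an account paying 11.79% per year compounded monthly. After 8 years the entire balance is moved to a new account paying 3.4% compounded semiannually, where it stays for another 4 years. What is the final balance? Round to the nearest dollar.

Phase 1: 10,000·(1 + 0.009825)^96 ≈ 25,563.9141.
Phase 2: 25,563.9141·(1 + 0.017)^8 ≈ 29,254.6544.

$29,255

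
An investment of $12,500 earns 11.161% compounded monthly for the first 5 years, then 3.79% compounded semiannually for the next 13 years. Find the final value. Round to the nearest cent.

$35,491.36

After 5 years at 11.161%: 12,500 × 1.7427613099 ≈ 21,784.5164.
Then 13 years at 3.79%: 21,784.5164 × 1.6292011757 ≈ 35,491.3597.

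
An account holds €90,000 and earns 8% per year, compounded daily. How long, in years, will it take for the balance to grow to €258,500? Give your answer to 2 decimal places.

We need (1 + 0.000219178)^(365t) = 2.8722, so 365t = ln 2.8722 / ln 1.000219 ≈ 4814.3575.
t ≈ 4814.3575/365 = 13.1900 years.

13.19 years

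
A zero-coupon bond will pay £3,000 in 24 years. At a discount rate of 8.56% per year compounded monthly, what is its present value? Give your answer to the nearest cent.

£387.32

Growth factor = (1 + 0.0856/12)^288 ≈ 7.74546337.
P = 3,000/7.74546337 ≈ 387.3235.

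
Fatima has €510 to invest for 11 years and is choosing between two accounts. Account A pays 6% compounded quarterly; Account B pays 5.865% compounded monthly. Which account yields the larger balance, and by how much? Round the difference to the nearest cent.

Account A, by €11.25

A: (1 + 0.015)^44 ≈ 1.92533302, so 510 × 1.92533302 ≈ 981.9198.
B: (1 + 0.0048875)^132 ≈ 1.90327966, so 510 × 1.90327966 ≈ 970.6726.
Difference ≈ 11.2472 in favor of A.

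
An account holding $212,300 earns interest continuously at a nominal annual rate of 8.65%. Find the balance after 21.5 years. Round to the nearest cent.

$1,363,418.42

A = P·e^(rt) = 212,300·e^(0.0865·21.5) = 212,300·e^1.85975.
e^1.85975 ≈ 6.422131037961, so A ≈ 1,363,418.4194.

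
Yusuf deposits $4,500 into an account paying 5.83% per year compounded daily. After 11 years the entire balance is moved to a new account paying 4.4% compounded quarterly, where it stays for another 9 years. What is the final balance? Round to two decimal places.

After 11 years at 5.83%: 4,500 × 1.8988506637 ≈ 8,544.8280.
Then 9 years at 4.4%: 8,544.8280 × 1.4826601031 ≈ 12,669.0755.

$12,669.08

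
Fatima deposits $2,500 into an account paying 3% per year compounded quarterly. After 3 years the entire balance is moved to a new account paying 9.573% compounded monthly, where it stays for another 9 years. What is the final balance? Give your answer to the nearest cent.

$6,450.17

Phase 1: 2,500·(1 + 0.0075)^12 ≈ 2,734.5172.
Phase 2: 2,734.5172·(1 + 0.0079775)^108 ≈ 6,450.1700.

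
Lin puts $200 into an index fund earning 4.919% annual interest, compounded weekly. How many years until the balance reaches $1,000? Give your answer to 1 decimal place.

(1 + 0.000945962)^(52t) = 1,000/200 = 5.
52t·ln(1 + 0.000945962) = ln(5); 52t = 1.6094/0.000945514 ≈ 1702.1823.
t ≈ 32.7343 years.

32.7 years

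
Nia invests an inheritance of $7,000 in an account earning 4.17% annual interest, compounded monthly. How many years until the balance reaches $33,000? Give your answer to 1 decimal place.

(1 + 0.003475)^(12t) = 33,000/7,000 = 4.7143.
12t·ln(1 + 0.003475) = ln(4.7143); 12t = 1.5506/0.00346898 ≈ 446.9899.
t ≈ 37.2492 years.

37.2 years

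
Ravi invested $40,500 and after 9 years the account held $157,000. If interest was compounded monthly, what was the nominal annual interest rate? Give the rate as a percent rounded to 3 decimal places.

15.150%

The 108-period growth factor is 157,000/40,500 = 3.87654.
r/12 = 3.87654^(1/108) − 1 ≈ 0.0126248, so r ≈ 12·0.0126248 = 15.14977%.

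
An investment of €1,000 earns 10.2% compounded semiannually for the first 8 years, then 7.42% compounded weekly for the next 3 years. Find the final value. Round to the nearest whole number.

After 8 years at 10.2%: 1,000 × 2.21637609 ≈ 2,216.3761.
Then 3 years at 7.42%: 2,216.3761 × 1.249122537 ≈ 2,768.5253.

€2,769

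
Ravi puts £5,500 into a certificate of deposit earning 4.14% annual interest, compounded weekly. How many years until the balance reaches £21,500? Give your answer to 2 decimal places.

We need (1 + 0.000796154)^(52t) = 3.9091, so 52t = ln 3.9091 / ln 1.000796 ≈ 1713.0451.
t ≈ 1713.0451/52 = 32.9432 years.

32.94 years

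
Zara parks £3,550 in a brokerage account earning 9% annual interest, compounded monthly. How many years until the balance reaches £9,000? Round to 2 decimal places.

We need (1 + 0.0075)^(12t) = 2.5352, so 12t = ln 2.5352 / ln 1.0075 ≈ 124.5015.
t ≈ 124.5015/12 = 10.3751 years.

10.38 years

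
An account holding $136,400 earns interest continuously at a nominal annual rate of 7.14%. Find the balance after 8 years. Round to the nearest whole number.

A = P·e^(rt) = 136,400·e^(0.0714·8) = 136,400·e^0.5712.
e^0.5712 ≈ 1.77039024556, so A ≈ 241,481.2295.

$241,481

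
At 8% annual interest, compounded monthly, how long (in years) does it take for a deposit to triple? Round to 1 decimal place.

(1 + 0.00666667)^(12t) = 3.
12t = ln 3 / ln(1 + 0.00666667) ≈ 1.0986/0.00664454 ≈ 165.3405.
t ≈ 13.7784.

13.8 years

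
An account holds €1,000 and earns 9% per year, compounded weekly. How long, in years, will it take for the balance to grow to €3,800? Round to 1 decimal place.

(1 + 0.00173077)^(52t) = 3,800/1,000 = 3.8.
52t·ln(1 + 0.00173077) = ln(3.8); 52t = 1.335/0.00172927 ≈ 772.0013.
t ≈ 14.8462 years.

14.8 years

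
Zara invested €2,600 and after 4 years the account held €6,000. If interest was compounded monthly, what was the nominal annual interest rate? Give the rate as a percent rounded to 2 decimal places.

21.09%

The 48-period growth factor is 6,000/2,600 = 2.30769.
r/12 = 2.30769^(1/48) − 1 ≈ 0.0175745, so r ≈ 12·0.0175745 = 21.08937%.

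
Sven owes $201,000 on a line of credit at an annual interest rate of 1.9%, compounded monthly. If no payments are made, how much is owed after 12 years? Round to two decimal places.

$252,427.63

Periodic rate = 1.9%/12 = 0.00158333; periods = 12·12 = 144.
A = 201,000·(1 + 0.019/12)^144 ≈ 201,000·1.25585886148 ≈ 252,427.6312.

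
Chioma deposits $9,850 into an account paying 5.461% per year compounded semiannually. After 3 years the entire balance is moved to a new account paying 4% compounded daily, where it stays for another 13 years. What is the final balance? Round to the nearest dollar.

After 3 years at 5.461%: 9,850 × 1.1754290268 ≈ 11,577.9759.
Then 13 years at 4%: 11,577.9759 × 1.6819797276 ≈ 19,473.9208.

$19,474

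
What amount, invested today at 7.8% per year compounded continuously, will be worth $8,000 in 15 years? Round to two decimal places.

$2,482.94

P = A·e^(−rt) = 8,000·e^(−1.17).
e^(−1.17) ≈ 0.3103669413, so P ≈ 2,482.9355.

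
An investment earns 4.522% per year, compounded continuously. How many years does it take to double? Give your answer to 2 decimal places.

15.33 years

e^(0.04522t) = 2, so 0.04522t = ln 2 ≈ 0.69315.
t ≈ 0.69315/0.04522 ≈ 15.3283.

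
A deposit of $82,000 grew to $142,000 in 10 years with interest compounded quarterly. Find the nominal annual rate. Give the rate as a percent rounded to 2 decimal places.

5.53%

The 40-period growth factor is 142,000/82,000 = 1.73171.
r/4 = 1.73171^(1/40) − 1 ≈ 0.0138224, so r ≈ 4·0.0138224 = 5.52894%.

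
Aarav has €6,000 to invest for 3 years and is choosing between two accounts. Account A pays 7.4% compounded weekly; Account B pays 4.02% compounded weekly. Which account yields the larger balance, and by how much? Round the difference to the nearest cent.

Account A growth factor: (1 + 0.074/52)^156 ≈ 1.248374354; balance ≈ 7,490.2461.
Account B growth factor: (1 + 0.0402/52)^156 ≈ 1.128120989; balance ≈ 6,768.7259.
Account A is larger by 721.5202.

Account A, by €721.52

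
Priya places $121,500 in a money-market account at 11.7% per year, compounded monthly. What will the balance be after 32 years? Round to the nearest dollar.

Growth factor = (1 + 0.00975)^384 ≈ 41.50715313872.
A ≈ 121,500 × 41.50715313872 ≈ 5,043,119.1064.

$5,043,119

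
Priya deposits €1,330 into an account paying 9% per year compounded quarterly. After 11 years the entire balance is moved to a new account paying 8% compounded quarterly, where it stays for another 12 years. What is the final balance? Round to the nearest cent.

€9,158.95

Phase 1: 1,330·(1 + 0.0225)^44 ≈ 3,540.2797.
Phase 2: 3,540.2797·(1 + 0.02)^48 ≈ 9,158.9528.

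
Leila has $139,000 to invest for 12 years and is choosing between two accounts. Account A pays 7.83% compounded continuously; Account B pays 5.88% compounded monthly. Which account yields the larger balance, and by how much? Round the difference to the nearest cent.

A: e^(0.0783·12) = e^0.9396 ≈ 2.55895763053, so 139,000 × 2.55895763053 ≈ 355,695.1106.
B: (1 + 0.0049)^144 ≈ 2.02157499173, so 139,000 × 2.02157499173 ≈ 280,998.9238.
Difference ≈ 74,696.1868 in favor of A.

Account A, by $74,696.19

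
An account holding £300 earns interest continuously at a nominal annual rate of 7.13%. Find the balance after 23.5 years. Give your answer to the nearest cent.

A = P·e^(rt) = 300·e^(0.0713·23.5) = 300·e^1.67555.
e^1.67555 ≈ 5.341732294, so A ≈ 1,602.5197.

£1,602.52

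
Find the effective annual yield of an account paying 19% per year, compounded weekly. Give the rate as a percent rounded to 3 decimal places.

20.883%

EAR = (1 + 19%/52)^52 − 1 = (1 + 0.00365385)^52 − 1.
(1 + 0.00365385)^52 ≈ 1.208831, so EAR ≈ 20.88309%.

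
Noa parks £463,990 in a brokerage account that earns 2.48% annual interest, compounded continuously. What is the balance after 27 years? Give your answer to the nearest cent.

A = P·e^(rt) = 463,990·e^(0.0248·27) = 463,990·e^0.6696.
e^0.6696 ≈ 1.95345578203, so A ≈ 906,383.9483.

£906,383.95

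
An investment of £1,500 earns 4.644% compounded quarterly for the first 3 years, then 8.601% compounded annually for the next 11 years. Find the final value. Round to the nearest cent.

£4,269.93

Phase 1: 1,500·(1 + 0.01161)^12 ≈ 1,722.8546.
Phase 2: 1,722.8546·(1 + 0.08601)^11 ≈ 4,269.9294.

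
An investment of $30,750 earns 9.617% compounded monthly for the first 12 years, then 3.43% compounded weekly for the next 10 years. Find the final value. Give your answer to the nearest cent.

$136,758.57

Phase 1: 30,750·(1 + 0.09617/12)^144 ≈ 97,060.0849.
Phase 2: 97,060.0849·(1 + 0.0343/52)^520 ≈ 136,758.5750.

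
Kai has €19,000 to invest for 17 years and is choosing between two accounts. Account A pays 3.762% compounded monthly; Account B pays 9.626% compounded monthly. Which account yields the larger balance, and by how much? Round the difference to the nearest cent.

Account B, by €60,982.54

A: (1 + 0.003135)^204 ≈ 1.8937133015, so 19,000 × 1.8937133015 ≈ 35,980.5527.
B: (1 + 0.09626/12)^204 ≈ 5.103320886, so 19,000 × 5.103320886 ≈ 96,963.0968.
Difference ≈ 60,982.5441 in favor of B.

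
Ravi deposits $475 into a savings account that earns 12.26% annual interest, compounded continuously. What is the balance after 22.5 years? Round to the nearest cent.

$7,493.68

A = P·e^(rt) = 475·e^(0.1226·22.5) = 475·e^2.7585.
e^2.7585 ≈ 15.77616095, so A ≈ 7,493.6765.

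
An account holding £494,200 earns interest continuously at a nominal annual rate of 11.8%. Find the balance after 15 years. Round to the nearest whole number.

A = P·e^(rt) = 494,200·e^(0.118·15) = 494,200·e^1.77.
e^1.77 ≈ 5.870853361383, so A ≈ 2,901,375.7312.

£2,901,376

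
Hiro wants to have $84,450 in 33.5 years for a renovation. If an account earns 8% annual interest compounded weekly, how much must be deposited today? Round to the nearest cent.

$5,802.10

Growth factor = (1 + 0.08/52)^1742 ≈ 14.555087276.
P = 84,450/14.555087276 ≈ 5,802.0951.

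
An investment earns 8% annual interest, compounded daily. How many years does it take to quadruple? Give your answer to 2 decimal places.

17.33 years

(1 + 0.000219178)^(365t) = 4.
365t = ln 4 / ln(1 + 0.000219178) ≈ 1.3863/0.000219154 ≈ 6325.6611.
t ≈ 17.3306.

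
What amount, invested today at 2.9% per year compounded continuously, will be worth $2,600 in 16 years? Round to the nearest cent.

P = A·e^(−rt) = 2,600·e^(−0.464).
e^(−0.464) ≈ 0.6287635545, so P ≈ 1,634.7852.

$1,634.79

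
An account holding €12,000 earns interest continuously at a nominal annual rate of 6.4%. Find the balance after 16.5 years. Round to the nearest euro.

€34,498

A = P·e^(rt) = 12,000·e^(0.064·16.5) = 12,000·e^1.056.
e^1.056 ≈ 2.8748485655, so A ≈ 34,498.1828.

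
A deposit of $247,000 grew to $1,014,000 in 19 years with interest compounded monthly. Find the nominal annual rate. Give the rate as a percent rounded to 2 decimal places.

(1 + r/12)^228 = 1,014,000/247,000 = 4.10526.
1 + r/12 = 4.10526^(1/228) ≈ 1.006213, so r/12 ≈ 0.00621339.
r ≈ 12·0.00621339 = 7.45607%.

7.46%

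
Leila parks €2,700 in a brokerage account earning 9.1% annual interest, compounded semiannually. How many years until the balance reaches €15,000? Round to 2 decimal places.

We need (1 + 0.0455)^(2t) = 5.5556, so 2t = ln 5.5556 / ln 1.0455 ≈ 38.5389.
t ≈ 38.5389/2 = 19.2695 years.

19.27 years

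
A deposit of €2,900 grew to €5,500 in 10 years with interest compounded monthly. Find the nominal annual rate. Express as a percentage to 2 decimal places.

6.42%

The 120-period growth factor is 5,500/2,900 = 1.89655.
r/12 = 1.89655^(1/120) − 1 ≈ 0.00534789, so r ≈ 12·0.00534789 = 6.41747%.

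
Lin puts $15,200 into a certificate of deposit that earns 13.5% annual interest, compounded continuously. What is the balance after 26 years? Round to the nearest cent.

$508,413.67

A = P·e^(rt) = 15,200·e^(0.135·26) = 15,200·e^3.51.
e^3.51 ≈ 33.4482677839, so A ≈ 508,413.6703.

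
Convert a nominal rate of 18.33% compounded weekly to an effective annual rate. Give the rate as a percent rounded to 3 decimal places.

20.079%

EAR = (1 + 18.33%/52)^52 − 1 = (1 + 0.003525)^52 − 1.
(1 + 0.003525)^52 ≈ 1.200788, so EAR ≈ 20.07876%.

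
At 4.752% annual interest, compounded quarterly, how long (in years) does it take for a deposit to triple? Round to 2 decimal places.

23.26 years

(1 + 0.01188)^(4t) = 3.
4t = ln 3 / ln(1 + 0.01188) ≈ 1.0986/0.01181 ≈ 93.0240.
t ≈ 23.2560.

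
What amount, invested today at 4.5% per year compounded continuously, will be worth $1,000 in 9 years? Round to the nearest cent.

$666.98

P = A·e^(−rt) = 1,000·e^(−0.405).
e^(−0.405) ≈ 0.666976811, so P ≈ 666.9768.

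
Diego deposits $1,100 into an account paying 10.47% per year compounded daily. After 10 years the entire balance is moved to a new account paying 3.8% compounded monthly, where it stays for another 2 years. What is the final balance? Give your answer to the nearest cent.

After 10 years at 10.47%: 1,100 × 2.84866329 ≈ 3,133.5296.
Then 2 years at 3.8%: 3,133.5296 × 1.07883302 ≈ 3,380.5552.

$3,380.56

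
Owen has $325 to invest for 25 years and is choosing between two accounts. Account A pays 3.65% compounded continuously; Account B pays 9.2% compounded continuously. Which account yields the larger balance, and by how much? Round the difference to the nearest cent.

Account B, by $2,432.18

A: e^(0.0365·25) = e^0.9125 ≈ 2.49054111, so 325 × 2.49054111 ≈ 809.4259.
B: e^(0.092·25) = e^2.3 ≈ 9.974182455, so 325 × 9.974182455 ≈ 3,241.6093.
Difference ≈ 2,432.1834 in favor of B.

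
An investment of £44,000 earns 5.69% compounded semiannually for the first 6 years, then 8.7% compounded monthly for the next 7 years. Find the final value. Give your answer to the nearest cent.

£113,026.96

Phase 1: 44,000·(1 + 0.02845)^12 ≈ 61,609.9515.
Phase 2: 61,609.9515·(1 + 0.00725)^84 ≈ 113,026.9623.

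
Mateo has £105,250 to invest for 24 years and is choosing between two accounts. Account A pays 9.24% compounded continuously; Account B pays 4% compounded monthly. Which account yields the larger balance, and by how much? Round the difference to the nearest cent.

Account A, by £692,306.02

Account A growth factor: e^(0.0924·24) = e^2.2176 ≈ 9.18525976772; balance ≈ 966,748.5906.
Account B growth factor: (1 + 0.04/12)^288 ≈ 2.60753034834; balance ≈ 274,442.5692.
Account A is larger by 692,306.0214.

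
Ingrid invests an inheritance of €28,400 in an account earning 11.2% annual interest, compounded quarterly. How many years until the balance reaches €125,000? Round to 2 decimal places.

We need (1 + 0.028)^(4t) = 4.4014, so 4t = ln 4.4014 / ln 1.028 ≈ 53.6634.
t ≈ 53.6634/4 = 13.4159 years.

13.42 years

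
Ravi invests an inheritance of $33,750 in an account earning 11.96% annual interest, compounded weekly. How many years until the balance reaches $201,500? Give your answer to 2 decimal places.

14.96 years

(1 + 0.0023)^(52t) = 201,500/33,750 = 5.9704.
52t·ln(1 + 0.0023) = ln(5.9704); 52t = 1.7868/0.00229736 ≈ 777.7665.
t ≈ 14.9570 years.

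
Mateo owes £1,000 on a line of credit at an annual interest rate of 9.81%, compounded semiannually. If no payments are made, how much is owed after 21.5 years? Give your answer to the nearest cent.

£7,838.56

Periodic rate = 9.81%/2 = 0.04905; periods = 2·21.5 = 43.
A = 1,000·(1 + 0.04905)^43 ≈ 1,000·7.838556417 ≈ 7,838.5564.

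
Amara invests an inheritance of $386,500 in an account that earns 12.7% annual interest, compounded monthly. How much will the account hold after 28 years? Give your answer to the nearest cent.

$13,285,738.18

Growth factor = (1 + 0.127/12)^336 ≈ 34.374484307684.
A ≈ 386,500 × 34.374484307684 ≈ 13,285,738.1849.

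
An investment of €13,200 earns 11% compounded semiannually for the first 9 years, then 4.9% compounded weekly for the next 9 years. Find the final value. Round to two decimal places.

€53,771.47

Phase 1: 13,200·(1 + 0.055)^18 ≈ 34,603.3547.
Phase 2: 34,603.3547·(1 + 0.049/52)^468 ≈ 53,771.4677.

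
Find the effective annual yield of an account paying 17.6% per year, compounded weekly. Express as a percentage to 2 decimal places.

19.21%

EAR = (1 + 17.6%/52)^52 − 1 = (1 + 0.00338462)^52 − 1.
(1 + 0.00338462)^52 ≈ 1.192084, so EAR ≈ 19.20837%.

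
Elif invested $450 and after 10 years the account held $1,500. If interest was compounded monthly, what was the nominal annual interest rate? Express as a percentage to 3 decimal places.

(1 + r/12)^120 = 1,500/450 = 3.33333.
1 + r/12 = 3.33333^(1/120) ≈ 1.010084, so r/12 ≈ 0.0100836.
r ≈ 12·0.0100836 = 12.10033%.

12.100%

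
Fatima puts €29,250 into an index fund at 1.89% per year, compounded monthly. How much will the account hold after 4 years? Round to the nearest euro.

€31,545

Growth factor = (1 + 0.001575)^48 ≈ 1.0784669343.
A ≈ 29,250 × 1.0784669343 ≈ 31,545.1578.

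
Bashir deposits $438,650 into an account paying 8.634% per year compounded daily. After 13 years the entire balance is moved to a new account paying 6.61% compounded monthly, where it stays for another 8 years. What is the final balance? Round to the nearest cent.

$2,283,210.90

After 13 years at 8.634%: 438,650 × 3.071872368958 ≈ 1,347,476.8146.
Then 8 years at 6.61%: 1,347,476.8146 × 1.694434273044 ≈ 2,283,210.8969.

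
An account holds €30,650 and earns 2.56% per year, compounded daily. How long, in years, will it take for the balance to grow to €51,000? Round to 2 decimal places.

19.89 years

(1 + 0.000070137)^(365t) = 51,000/30,650 = 1.6639.
365t·ln(1 + 0.000070137) = ln(1.6639); 365t = 0.50919/7.01345e-05 ≈ 7260.2325.
t ≈ 19.8910 years.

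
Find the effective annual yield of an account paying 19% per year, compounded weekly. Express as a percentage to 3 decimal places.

20.883%

EAR = (1 + 19%/52)^52 − 1 = (1 + 0.00365385)^52 − 1.
(1 + 0.00365385)^52 ≈ 1.208831, so EAR ≈ 20.88309%.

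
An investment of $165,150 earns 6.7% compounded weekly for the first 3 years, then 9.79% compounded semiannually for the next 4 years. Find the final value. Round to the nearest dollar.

Phase 1: 165,150·(1 + 0.067/52)^156 ≈ 201,890.3590.
Phase 2: 201,890.3590·(1 + 0.04895)^8 ≈ 295,906.0731.

$295,906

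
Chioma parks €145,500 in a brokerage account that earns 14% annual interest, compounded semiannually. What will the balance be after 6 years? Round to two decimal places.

Growth factor = (1 + 0.07)^12 ≈ 2.25219158896.
A ≈ 145,500 × 2.25219158896 ≈ 327,693.8762.

€327,693.88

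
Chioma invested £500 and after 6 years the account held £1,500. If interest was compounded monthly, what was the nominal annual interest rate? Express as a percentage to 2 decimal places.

18.45%

(1 + r/12)^72 = 1,500/500 = 3.
1 + r/12 = 3^(1/72) ≈ 1.015376, so r/12 ≈ 0.0153755.
r ≈ 12·0.0153755 = 18.45061%.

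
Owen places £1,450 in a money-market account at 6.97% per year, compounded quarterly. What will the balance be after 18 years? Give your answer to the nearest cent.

£5,029.69

Periodic rate = 6.97%/4 = 0.017425; periods = 4·18 = 72.
A = 1,450·(1 + 0.017425)^72 ≈ 1,450·3.468751182 ≈ 5,029.6892.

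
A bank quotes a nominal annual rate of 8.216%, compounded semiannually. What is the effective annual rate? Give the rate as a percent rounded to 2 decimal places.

8.38%

EAR = (1 + 8.216%/2)^2 − 1 = (1 + 0.04108)^2 − 1.
(1 + 0.04108)^2 ≈ 1.083848, so EAR ≈ 8.38476%.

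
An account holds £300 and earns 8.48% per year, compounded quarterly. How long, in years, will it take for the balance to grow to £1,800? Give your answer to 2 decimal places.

We need (1 + 0.0212)^(4t) = 6, so 4t = ln 6 / ln 1.0212 ≈ 85.4097.
t ≈ 85.4097/4 = 21.3524 years.

21.35 years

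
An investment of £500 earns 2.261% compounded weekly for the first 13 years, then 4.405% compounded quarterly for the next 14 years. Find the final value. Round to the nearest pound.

£1,239

After 13 years at 2.261%: 500 × 1.341604274 ≈ 670.8021.
Then 14 years at 4.405%: 670.8021 × 1.846568444 ≈ 1,238.6821.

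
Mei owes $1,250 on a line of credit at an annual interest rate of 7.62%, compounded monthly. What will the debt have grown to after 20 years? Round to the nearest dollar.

Growth factor = (1 + 0.00635)^240 ≈ 4.568485213.
A ≈ 1,250 × 4.568485213 ≈ 5,710.6065.

$5,711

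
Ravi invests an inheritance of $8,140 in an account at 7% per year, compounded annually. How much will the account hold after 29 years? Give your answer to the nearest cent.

Growth factor = (1 + 0.07)^29 ≈ 7.1142570492.
A ≈ 8,140 × 7.1142570492 ≈ 57,910.0524.

$57,910.05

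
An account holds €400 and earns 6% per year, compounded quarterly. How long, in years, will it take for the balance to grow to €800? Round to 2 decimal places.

(1 + 0.015)^(4t) = 800/400 = 2.
4t·ln(1 + 0.015) = ln(2); 4t = 0.69315/0.0148886 ≈ 46.5555.
t ≈ 11.6389 years.

11.64 years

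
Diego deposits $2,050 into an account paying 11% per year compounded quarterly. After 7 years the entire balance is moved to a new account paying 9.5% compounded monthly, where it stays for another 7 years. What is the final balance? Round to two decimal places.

$8,497.94

Phase 1: 2,050·(1 + 0.0275)^28 ≈ 4,381.7250.
Phase 2: 4,381.7250·(1 + 0.095/12)^84 ≈ 8,497.9419.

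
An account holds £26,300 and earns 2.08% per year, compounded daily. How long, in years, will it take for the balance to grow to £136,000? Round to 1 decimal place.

(1 + 0.0000569863)^(365t) = 136,000/26,300 = 5.1711.
365t·ln(1 + 0.0000569863) = ln(5.1711); 365t = 1.6431/5.69847e-05 ≈ 28833.8201.
t ≈ 78.9968 years.

79.0 years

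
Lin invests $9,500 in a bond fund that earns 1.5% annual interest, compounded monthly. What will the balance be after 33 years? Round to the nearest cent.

Growth factor = (1 + 0.00125)^396 ≈ 1.6399912108.
A ≈ 9,500 × 1.6399912108 ≈ 15,579.9165.

$15,579.92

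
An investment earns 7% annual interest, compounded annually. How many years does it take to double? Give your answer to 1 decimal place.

10.2 years

(1 + 0.07)^t = 2.
t = ln 2 / ln(1 + 0.07) ≈ 0.69315/0.0676586 ≈ 10.2448.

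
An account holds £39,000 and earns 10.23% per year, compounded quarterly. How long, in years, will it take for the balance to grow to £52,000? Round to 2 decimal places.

2.85 years

We need (1 + 0.025575)^(4t) = 1.3333, so 4t = ln 1.3333 / ln 1.025575 ≈ 11.3918.
t ≈ 11.3918/4 = 2.8480 years.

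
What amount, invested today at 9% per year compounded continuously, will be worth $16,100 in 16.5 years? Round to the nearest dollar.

P = A·e^(−rt) = 16,100·e^(−1.485).
e^(−1.485) ≈ 0.22650234068, so P ≈ 3,646.6877.

$3,647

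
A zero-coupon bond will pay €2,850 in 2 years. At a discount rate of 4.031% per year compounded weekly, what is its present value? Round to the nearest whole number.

Periodic rate = 4.031%/52 = 0.000775192; 104 periods.
P = 2,850/(1 + 0.04031/52)^104 ≈ 2,850/1.08392506 ≈ 2,629.3331.

€2,629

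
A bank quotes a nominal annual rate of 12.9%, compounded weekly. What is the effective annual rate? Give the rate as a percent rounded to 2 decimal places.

EAR = (1 + 12.9%/52)^52 − 1 = (1 + 0.00248077)^52 − 1.
(1 + 0.00248077)^52 ≈ 1.137508, so EAR ≈ 13.75084%.

13.75%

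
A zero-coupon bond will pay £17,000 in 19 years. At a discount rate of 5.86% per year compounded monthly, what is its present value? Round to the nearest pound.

£5,599

Growth factor = (1 + 0.0586/12)^228 ≈ 3.0364536333.
P = 17,000/3.0364536333 ≈ 5,598.6365.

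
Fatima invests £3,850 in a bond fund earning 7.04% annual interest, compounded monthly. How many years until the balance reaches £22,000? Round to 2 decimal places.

24.83 years

(1 + 0.00586667)^(12t) = 22,000/3,850 = 5.7143.
12t·ln(1 + 0.00586667) = ln(5.7143); 12t = 1.743/0.00584952 ≈ 297.9677.
t ≈ 24.8306 years.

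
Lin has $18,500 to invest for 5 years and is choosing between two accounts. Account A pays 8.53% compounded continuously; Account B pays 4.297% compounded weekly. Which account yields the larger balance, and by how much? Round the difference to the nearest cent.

Account A, by $5,407.93

Account A growth factor: e^(0.0853·5) = e^0.4265 ≈ 1.5318865269; balance ≈ 28,339.9007.
Account B growth factor: (1 + 0.04297/52)^260 ≈ 1.2395659508; balance ≈ 22,931.9701.
Account A is larger by 5,407.9307.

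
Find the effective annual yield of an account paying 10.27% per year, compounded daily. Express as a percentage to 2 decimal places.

EAR = (1 + 10.27%/365)^365 − 1 = (1 + 0.00028137)^365 − 1.
(1 + 0.00028137)^365 ≈ 1.108143, so EAR ≈ 10.81429%.

10.81%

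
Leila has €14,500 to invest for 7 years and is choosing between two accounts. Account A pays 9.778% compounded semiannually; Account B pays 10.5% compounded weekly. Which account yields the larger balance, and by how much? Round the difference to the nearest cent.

A: (1 + 0.04889)^14 ≈ 1.9508291162, so 14,500 × 1.9508291162 ≈ 28,287.0222.
B: (1 + 0.105/52)^364 ≈ 2.0839370771, so 14,500 × 2.0839370771 ≈ 30,217.0876.
Difference ≈ 1,930.0654 in favor of B.

Account B, by €1,930.07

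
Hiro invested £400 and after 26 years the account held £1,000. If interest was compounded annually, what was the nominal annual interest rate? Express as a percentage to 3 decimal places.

(1 + r)^26 = 1,000/400 = 2.5.
1 + r = 2.5^(1/26) ≈ 1.03587, so r ≈ 0.0358703.
r ≈ 3.58703%.

3.587%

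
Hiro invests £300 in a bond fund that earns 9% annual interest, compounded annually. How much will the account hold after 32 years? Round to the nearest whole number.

£4,729

Annual rate = 9% = 0.09; years = 32.
A = 300·(1 + 0.09)^32 ≈ 300·15.76332879 ≈ 4,728.9986.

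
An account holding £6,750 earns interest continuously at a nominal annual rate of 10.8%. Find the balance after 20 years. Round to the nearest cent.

£58,530.18

A = P·e^(rt) = 6,750·e^(0.108·20) = 6,750·e^2.16.
e^2.16 ≈ 8.6711376585, so A ≈ 58,530.1792.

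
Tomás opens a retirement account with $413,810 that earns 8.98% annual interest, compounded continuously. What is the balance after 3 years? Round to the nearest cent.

A = P·e^(rt) = 413,810·e^(0.0898·3) = 413,810·e^0.2694.
e^0.2694 ≈ 1.30917870781, so A ≈ 541,751.2411.

$541,751.24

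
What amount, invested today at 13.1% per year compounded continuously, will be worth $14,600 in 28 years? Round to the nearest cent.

$372.70

P = A·e^(−rt) = 14,600·e^(−3.668).
e^(−3.668) ≈ 0.025527473873, so P ≈ 372.7011.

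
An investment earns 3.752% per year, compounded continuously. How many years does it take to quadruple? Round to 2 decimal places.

36.95 years

e^(0.03752t) = 4, so 0.03752t = ln 4 ≈ 1.3863.
t ≈ 1.3863/0.03752 ≈ 36.9481.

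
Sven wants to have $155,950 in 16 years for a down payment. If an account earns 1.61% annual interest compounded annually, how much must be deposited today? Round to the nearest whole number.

$120,782

Growth factor = (1 + 0.0161)^16 ≈ 1.29116939069.
P = 155,950/1.29116939069 ≈ 120,781.9835.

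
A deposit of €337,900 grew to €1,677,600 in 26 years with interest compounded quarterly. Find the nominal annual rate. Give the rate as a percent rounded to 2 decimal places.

6.21%

(1 + r/4)^104 = 1,677,600/337,900 = 4.96478.
1 + r/4 = 4.96478^(1/104) ≈ 1.015527, so r/4 ≈ 0.0155267.
r ≈ 4·0.0155267 = 6.21068%.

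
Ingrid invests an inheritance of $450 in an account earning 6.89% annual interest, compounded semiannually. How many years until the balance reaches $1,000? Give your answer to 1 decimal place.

We need (1 + 0.03445)^(2t) = 2.2222, so 2t = ln 2.2222 / ln 1.03445 ≈ 23.5757.
t ≈ 23.5757/2 = 11.7879 years.

11.8 years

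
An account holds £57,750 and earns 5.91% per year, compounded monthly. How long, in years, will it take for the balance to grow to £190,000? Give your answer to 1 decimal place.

20.2 years

We need (1 + 0.004925)^(12t) = 3.29, so 12t = ln 3.29 / ln 1.004925 ≈ 242.4022.
t ≈ 242.4022/12 = 20.2002 years.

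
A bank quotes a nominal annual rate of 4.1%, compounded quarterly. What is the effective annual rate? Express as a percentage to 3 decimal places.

EAR = (1 + 4.1%/4)^4 − 1 = (1 + 0.01025)^4 − 1.
(1 + 0.01025)^4 ≈ 1.041635, so EAR ≈ 4.16347%.

4.163%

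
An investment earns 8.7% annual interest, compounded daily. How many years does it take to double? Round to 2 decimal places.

(1 + 0.000238356)^(365t) = 2.
365t = ln 2 / ln(1 + 0.000238356) ≈ 0.69315/0.000238328 ≈ 2908.3778.
t ≈ 7.9682.

7.97 years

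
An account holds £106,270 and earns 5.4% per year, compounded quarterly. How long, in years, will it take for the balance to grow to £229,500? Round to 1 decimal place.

14.4 years

We need (1 + 0.0135)^(4t) = 2.1596, so 4t = ln 2.1596 / ln 1.0135 ≈ 57.4152.
t ≈ 57.4152/4 = 14.3538 years.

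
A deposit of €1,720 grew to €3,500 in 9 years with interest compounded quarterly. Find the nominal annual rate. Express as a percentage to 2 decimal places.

The 36-period growth factor is 3,500/1,720 = 2.03488.
r/4 = 2.03488^(1/36) − 1 ≈ 0.0199304, so r ≈ 4·0.0199304 = 7.97217%.

7.97%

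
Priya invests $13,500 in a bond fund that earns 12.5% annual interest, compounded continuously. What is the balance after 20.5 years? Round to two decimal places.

$175,070.66

A = P·e^(rt) = 13,500·e^(0.125·20.5) = 13,500·e^2.5625.
e^2.5625 ≈ 12.968197317, so A ≈ 175,070.6638.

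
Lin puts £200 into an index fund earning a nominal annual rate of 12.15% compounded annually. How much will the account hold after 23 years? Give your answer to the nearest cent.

£2,795.20

Annual rate = 12.15% = 0.1215; years = 23.
A = 200·(1 + 0.1215)^23 ≈ 200·13.9760161 ≈ 2,795.2032.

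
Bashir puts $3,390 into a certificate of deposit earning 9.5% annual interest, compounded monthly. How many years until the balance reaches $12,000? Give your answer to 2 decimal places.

(1 + 0.00791667)^(12t) = 12,000/3,390 = 3.5398.
12t·ln(1 + 0.00791667) = ln(3.5398); 12t = 1.2641/0.00788549 ≈ 160.3041.
t ≈ 13.3587 years.

13.36 years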